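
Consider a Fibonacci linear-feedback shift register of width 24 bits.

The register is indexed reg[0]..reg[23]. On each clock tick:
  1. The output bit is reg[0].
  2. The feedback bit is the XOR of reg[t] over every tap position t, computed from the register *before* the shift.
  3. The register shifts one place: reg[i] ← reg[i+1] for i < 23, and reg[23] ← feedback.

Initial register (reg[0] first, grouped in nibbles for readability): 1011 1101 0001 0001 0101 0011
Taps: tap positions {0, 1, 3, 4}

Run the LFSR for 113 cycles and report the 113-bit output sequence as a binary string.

k : reg_k → out_k, fb_k
0: 101111010001000101010011 → 1, fb=1
1: 011110100010001010100111 → 0, fb=1
2: 111101000100010101001111 → 1, fb=1
3: 111010001000101010011111 → 1, fb=1
4: 110100010001010100111111 → 1, fb=1
5: 101000100010101001111111 → 1, fb=1
6: 010001000101010011111111 → 0, fb=1
7: 100010001010100111111111 → 1, fb=0
8: 000100010101001111111110 → 0, fb=1
9: 001000101010011111111101 → 0, fb=0
10: 010001010100111111111010 → 0, fb=1
11: 100010101001111111110101 → 1, fb=0
12: 000101010011111111101010 → 0, fb=1
13: 001010100111111111010101 → 0, fb=1
14: 010101001111111110101011 → 0, fb=0
15: 101010011111111101010110 → 1, fb=0
16: 010100111111111010101100 → 0, fb=0
17: 101001111111110101011000 → 1, fb=1
18: 010011111111101010110001 → 0, fb=0
19: 100111111111010101100010 → 1, fb=1
20: 001111111110101011000101 → 0, fb=0
21: 011111111101010110001010 → 0, fb=1
22: 111111111010101100010101 → 1, fb=0
23: 111111110101011000101010 → 1, fb=0
24: 111111101010110001010100 → 1, fb=0
25: 111111010101100010101000 → 1, fb=0
26: 111110101011000101010000 → 1, fb=0
27: 111101010110001010100000 → 1, fb=1
28: 111010101100010101000001 → 1, fb=1
29: 110101011000101010000011 → 1, fb=1
30: 101010110001010100000111 → 1, fb=0
31: 010101100010101000001110 → 0, fb=0
32: 101011000101010000011100 → 1, fb=0
33: 010110001010100000111000 → 0, fb=1
34: 101100010101000001110001 → 1, fb=0
35: 011000101010000011100010 → 0, fb=1
36: 110001010100000111000101 → 1, fb=0
37: 100010101000001110001010 → 1, fb=0
38: 000101010000011100010100 → 0, fb=1
39: 001010100000111000101001 → 0, fb=1
40: 010101000001110001010011 → 0, fb=0
41: 101010000011100010100110 → 1, fb=0
42: 010100000111000101001100 → 0, fb=0
43: 101000001110001010011000 → 1, fb=1
44: 010000011100010100110001 → 0, fb=1
45: 100000111000101001100011 → 1, fb=1
46: 000001110001010011000111 → 0, fb=0
47: 000011100010100110001110 → 0, fb=1
48: 000111000101001100011101 → 0, fb=0
49: 001110001010011000111010 → 0, fb=0
50: 011100010100110001110100 → 0, fb=0
51: 111000101001100011101000 → 1, fb=0
52: 110001010011000111010000 → 1, fb=0
53: 100010100110001110100000 → 1, fb=0
54: 000101001100011101000000 → 0, fb=1
55: 001010011000111010000001 → 0, fb=1
56: 010100110001110100000011 → 0, fb=0
57: 101001100011101000000110 → 1, fb=1
58: 010011000111010000001101 → 0, fb=0
59: 100110001110100000011010 → 1, fb=1
60: 001100011101000000110101 → 0, fb=1
61: 011000111010000001101011 → 0, fb=1
62: 110001110100000011010111 → 1, fb=0
63: 100011101000000110101110 → 1, fb=0
64: 000111010000001101011100 → 0, fb=0
65: 001110100000011010111000 → 0, fb=0
66: 011101000000110101110000 → 0, fb=0
67: 111010000001101011100000 → 1, fb=1
68: 110100000011010111000001 → 1, fb=1
69: 101000000110101110000011 → 1, fb=1
70: 010000001101011100000111 → 0, fb=1
71: 100000011010111000001111 → 1, fb=1
72: 000000110101110000011111 → 0, fb=0
73: 000001101011100000111110 → 0, fb=0
74: 000011010111000001111100 → 0, fb=1
75: 000110101110000011111001 → 0, fb=0
76: 001101011100000111110010 → 0, fb=1
77: 011010111000001111100101 → 0, fb=0
78: 110101110000011111001010 → 1, fb=1
79: 101011100000111110010101 → 1, fb=0
80: 010111000001111100101010 → 0, fb=1
81: 101110000011111001010101 → 1, fb=1
82: 011100000111110010101011 → 0, fb=0
83: 111000001111100101010110 → 1, fb=0
84: 110000011111001010101100 → 1, fb=0
85: 100000111110010101011000 → 1, fb=1
86: 000001111100101010110001 → 0, fb=0
87: 000011111001010101100010 → 0, fb=1
88: 000111110010101011000101 → 0, fb=0
89: 001111100101010110001010 → 0, fb=0
90: 011111001010101100010100 → 0, fb=1
91: 111110010101011000101001 → 1, fb=0
92: 111100101010110001010010 → 1, fb=1
93: 111001010101100010100101 → 1, fb=0
94: 110010101011000101001010 → 1, fb=1
95: 100101010110001010010101 → 1, fb=0
96: 001010101100010100101010 → 0, fb=1
97: 010101011000101001010101 → 0, fb=0
98: 101010110001010010101010 → 1, fb=0
99: 010101100010100101010100 → 0, fb=0
100: 101011000101001010101000 → 1, fb=0
101: 010110001010010101010000 → 0, fb=1
102: 101100010100101010100001 → 1, fb=0
103: 011000101001010101000010 → 0, fb=1
104: 110001010010101010000101 → 1, fb=0
105: 100010100101010100001010 → 1, fb=0
106: 000101001010101000010100 → 0, fb=1
107: 001010010101010000101001 → 0, fb=1
108: 010100101010100001010011 → 0, fb=0
109: 101001010101000010100110 → 1, fb=1
110: 010010101010000101001101 → 0, fb=0
111: 100101010100001010011010 → 1, fb=0
112: 001010101000010100110100 → 0, fb=1

10111101000100010101001111111110101011000101010000011100010100110001110100000011010111000001111100101010110001010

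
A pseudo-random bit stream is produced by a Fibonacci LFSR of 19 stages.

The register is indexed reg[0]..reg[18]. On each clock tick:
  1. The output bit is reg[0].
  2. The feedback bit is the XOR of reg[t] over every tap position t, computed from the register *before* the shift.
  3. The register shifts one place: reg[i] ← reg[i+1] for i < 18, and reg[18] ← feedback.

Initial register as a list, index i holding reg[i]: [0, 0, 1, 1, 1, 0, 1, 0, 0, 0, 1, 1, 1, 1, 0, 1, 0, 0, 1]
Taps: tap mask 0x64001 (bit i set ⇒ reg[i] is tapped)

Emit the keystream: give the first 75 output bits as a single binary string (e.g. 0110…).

001110100011110100111110001010001000001001110011101111001110000111111011000

step | reg (before) | out | fb
   0 | 0011101000111101001 | 0 | 1
   1 | 0111010001111010011 | 0 | 1
   2 | 1110100011110100111 | 1 | 1
   3 | 1101000111101001111 | 1 | 1
   4 | 1010001111010011111 | 1 | 0
   5 | 0100011110100111110 | 0 | 0
   6 | 1000111101001111100 | 1 | 0
   7 | 0001111010011111000 | 0 | 1
   8 | 0011110100111110001 | 0 | 0
   9 | 0111101001111100010 | 0 | 1
  10 | 1111010011111000101 | 1 | 0
  11 | 1110100111110001010 | 1 | 0
  12 | 1101001111100010100 | 1 | 0
  13 | 1010011111000101000 | 1 | 1
  14 | 0100111110001010001 | 0 | 0
  15 | 1001111100010100010 | 1 | 0
  16 | 0011111000101000100 | 0 | 0
  17 | 0111110001010001000 | 0 | 0
  18 | 1111100010100010000 | 1 | 0
  19 | 1111000101000100000 | 1 | 1
  20 | 1110001010001000001 | 1 | 0
  21 | 1100010100010000010 | 1 | 0
  22 | 1000101000100000100 | 1 | 1
  23 | 0001010001000001001 | 0 | 1
  24 | 0010100010000010011 | 0 | 1
  25 | 0101000100000100111 | 0 | 0
  26 | 1010001000001001110 | 1 | 0
  27 | 0100010000010011100 | 0 | 1
  28 | 1000100000100111001 | 1 | 1
  29 | 0001000001001110011 | 0 | 1
  30 | 0010000010011100111 | 0 | 0
  31 | 0100000100111001110 | 0 | 1
  32 | 1000001001110011101 | 1 | 1
  33 | 0000010011100111011 | 0 | 1
  34 | 0000100111001110111 | 0 | 1
  35 | 0001001110011101111 | 0 | 0
  36 | 0010011100111011110 | 0 | 0
  37 | 0100111001110111100 | 0 | 1
  38 | 1001110011101111001 | 1 | 1
  39 | 0011100111011110011 | 0 | 1
  40 | 0111001110111100111 | 0 | 0
  41 | 1110011101111001110 | 1 | 0
  42 | 1100111011110011100 | 1 | 0
  43 | 1001110111100111000 | 1 | 0
  44 | 0011101111001110000 | 0 | 1
  45 | 0111011110011100001 | 0 | 1
  46 | 1110111100111000011 | 1 | 1
  47 | 1101111001110000111 | 1 | 1
  48 | 1011110011100001111 | 1 | 1
  49 | 0111100111000011111 | 0 | 1
  50 | 1111001110000111111 | 1 | 0
  51 | 1110011100001111110 | 1 | 1
  52 | 1100111000011111101 | 1 | 1
  53 | 1001110000111111011 | 1 | 0
  54 | 0011100001111110110 | 0 | 0
  55 | 0111000011111101100 | 0 | 0
  56 | 1110000111111011000 | 1 | 0
  57 | 1100001111110110000 | 1 | 0
  58 | 1000011111101100000 | 1 | 1
  59 | 0000111111011000001 | 0 | 1
  60 | 0001111110110000011 | 0 | 0
  61 | 0011111101100000110 | 0 | 1
  62 | 0111111011000001101 | 0 | 1
  63 | 1111110110000011011 | 1 | 0
  64 | 1111101100000110110 | 1 | 1
  65 | 1111011000001101101 | 1 | 0
  66 | 1110110000011011010 | 1 | 1
  67 | 1101100000110110101 | 1 | 1
  68 | 1011000001101101011 | 1 | 1
  69 | 0110000011011010111 | 0 | 1
  70 | 1100000110110101111 | 1 | 1
  71 | 1000001101101011111 | 1 | 0
  72 | 0000011011010111110 | 0 | 0
  73 | 0000110110101111100 | 0 | 1
  74 | 0001101101011111001 | 0 | 0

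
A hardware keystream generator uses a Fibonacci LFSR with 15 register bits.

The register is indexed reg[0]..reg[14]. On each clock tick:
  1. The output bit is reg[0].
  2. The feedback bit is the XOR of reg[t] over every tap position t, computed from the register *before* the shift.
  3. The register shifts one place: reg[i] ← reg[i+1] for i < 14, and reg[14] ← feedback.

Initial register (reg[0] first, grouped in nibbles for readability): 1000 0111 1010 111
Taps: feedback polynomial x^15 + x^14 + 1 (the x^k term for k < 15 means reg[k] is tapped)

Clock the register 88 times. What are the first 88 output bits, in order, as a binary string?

k : reg_k → out_k, fb_k
0: 100001111010111 → 1, fb=0
1: 000011110101110 → 0, fb=0
2: 000111101011100 → 0, fb=0
3: 001111010111000 → 0, fb=0
4: 011110101110000 → 0, fb=0
5: 111101011100000 → 1, fb=1
6: 111010111000001 → 1, fb=0
7: 110101110000010 → 1, fb=1
8: 101011100000101 → 1, fb=0
9: 010111000001010 → 0, fb=0
10: 101110000010100 → 1, fb=1
11: 011100000101001 → 0, fb=1
12: 111000001010011 → 1, fb=0
13: 110000010100110 → 1, fb=1
14: 100000101001101 → 1, fb=0
15: 000001010011010 → 0, fb=0
16: 000010100110100 → 0, fb=0
17: 000101001101000 → 0, fb=0
18: 001010011010000 → 0, fb=0
19: 010100110100000 → 0, fb=0
20: 101001101000000 → 1, fb=1
21: 010011010000001 → 0, fb=1
22: 100110100000011 → 1, fb=0
23: 001101000000110 → 0, fb=0
24: 011010000001100 → 0, fb=0
25: 110100000011000 → 1, fb=1
26: 101000000110001 → 1, fb=0
27: 010000001100010 → 0, fb=0
28: 100000011000100 → 1, fb=1
29: 000000110001001 → 0, fb=1
30: 000001100010011 → 0, fb=1
31: 000011000100111 → 0, fb=1
32: 000110001001111 → 0, fb=1
33: 001100010011111 → 0, fb=1
34: 011000100111111 → 0, fb=1
35: 110001001111111 → 1, fb=0
36: 100010011111110 → 1, fb=1
37: 000100111111101 → 0, fb=1
38: 001001111111011 → 0, fb=1
39: 010011111110111 → 0, fb=1
40: 100111111101111 → 1, fb=0
41: 001111111011110 → 0, fb=0
42: 011111110111100 → 0, fb=0
43: 111111101111000 → 1, fb=1
44: 111111011110001 → 1, fb=0
45: 111110111100010 → 1, fb=1
46: 111101111000101 → 1, fb=0
47: 111011110001010 → 1, fb=1
48: 110111100010101 → 1, fb=0
49: 101111000101010 → 1, fb=1
50: 011110001010101 → 0, fb=1
51: 111100010101011 → 1, fb=0
52: 111000101010110 → 1, fb=1
53: 110001010101101 → 1, fb=0
54: 100010101011010 → 1, fb=1
55: 000101010110101 → 0, fb=1
56: 001010101101011 → 0, fb=1
57: 010101011010111 → 0, fb=1
58: 101010110101111 → 1, fb=0
59: 010101101011110 → 0, fb=0
60: 101011010111100 → 1, fb=1
61: 010110101111001 → 0, fb=1
62: 101101011110011 → 1, fb=0
63: 011010111100110 → 0, fb=0
64: 110101111001100 → 1, fb=1
65: 101011110011001 → 1, fb=0
66: 010111100110010 → 0, fb=0
67: 101111001100100 → 1, fb=1
68: 011110011001001 → 0, fb=1
69: 111100110010011 → 1, fb=0
70: 111001100100110 → 1, fb=1
71: 110011001001101 → 1, fb=0
72: 100110010011010 → 1, fb=1
73: 001100100110101 → 0, fb=1
74: 011001001101011 → 0, fb=1
75: 110010011010111 → 1, fb=0
76: 100100110101110 → 1, fb=1
77: 001001101011101 → 0, fb=1
78: 010011010111011 → 0, fb=1
79: 100110101110111 → 1, fb=0
80: 001101011101110 → 0, fb=0
81: 011010111011100 → 0, fb=0
82: 110101110111000 → 1, fb=1
83: 101011101110001 → 1, fb=0
84: 010111011100010 → 0, fb=0
85: 101110111000100 → 1, fb=1
86: 011101110001001 → 0, fb=1
87: 111011100010011 → 1, fb=0

1000011110101110000010100110100000011000100111111101111000101010110101111001100100110101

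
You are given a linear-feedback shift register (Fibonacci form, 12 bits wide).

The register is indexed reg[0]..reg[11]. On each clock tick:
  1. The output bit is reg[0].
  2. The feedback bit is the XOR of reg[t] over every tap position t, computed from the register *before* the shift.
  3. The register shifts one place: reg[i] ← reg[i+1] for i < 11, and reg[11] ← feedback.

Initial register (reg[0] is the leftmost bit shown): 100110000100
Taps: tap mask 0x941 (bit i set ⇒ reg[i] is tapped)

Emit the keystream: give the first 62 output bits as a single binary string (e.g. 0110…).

10011000010010000011101010000001001010111111110011111101010010

k : reg_k → out_k, fb_k
0: 100110000100 → 1, fb=1
1: 001100001001 → 0, fb=0
2: 011000010010 → 0, fb=0
3: 110000100100 → 1, fb=0
4: 100001001000 → 1, fb=0
5: 000010010000 → 0, fb=0
6: 000100100000 → 0, fb=1
7: 001001000001 → 0, fb=1
8: 010010000011 → 0, fb=1
9: 100100000111 → 1, fb=0
10: 001000001110 → 0, fb=1
11: 010000011101 → 0, fb=0
12: 100000111010 → 1, fb=1
13: 000001110101 → 0, fb=0
14: 000011101010 → 0, fb=0
15: 000111010100 → 0, fb=0
16: 001110101000 → 0, fb=0
17: 011101010000 → 0, fb=0
18: 111010100000 → 1, fb=0
19: 110101000000 → 1, fb=1
20: 101010000001 → 1, fb=0
21: 010100000010 → 0, fb=0
22: 101000000100 → 1, fb=1
23: 010000001001 → 0, fb=0
24: 100000010010 → 1, fb=1
25: 000000100101 → 0, fb=0
26: 000001001010 → 0, fb=1
27: 000010010101 → 0, fb=1
28: 000100101011 → 0, fb=1
29: 001001010111 → 0, fb=1
30: 010010101111 → 0, fb=1
31: 100101011111 → 1, fb=1
32: 001010111111 → 0, fb=1
33: 010101111111 → 0, fb=1
34: 101011111111 → 1, fb=0
35: 010111111110 → 0, fb=0
36: 101111111100 → 1, fb=1
37: 011111111001 → 0, fb=1
38: 111111110011 → 1, fb=1
39: 111111100111 → 1, fb=1
40: 111111001111 → 1, fb=1
41: 111110011111 → 1, fb=1
42: 111100111111 → 1, fb=0
43: 111001111110 → 1, fb=1
44: 110011111101 → 1, fb=0
45: 100111111010 → 1, fb=1
46: 001111110101 → 0, fb=0
47: 011111101010 → 0, fb=0
48: 111111010100 → 1, fb=1
49: 111110101001 → 1, fb=0
50: 111101010010 → 1, fb=1
51: 111010100101 → 1, fb=1
52: 110101001011 → 1, fb=1
53: 101010010111 → 1, fb=0
54: 010100101110 → 0, fb=0
55: 101001011100 → 1, fb=0
56: 010010111000 → 0, fb=0
57: 100101110000 → 1, fb=0
58: 001011100000 → 0, fb=1
59: 010111000001 → 0, fb=1
60: 101110000011 → 1, fb=0
61: 011100000110 → 0, fb=0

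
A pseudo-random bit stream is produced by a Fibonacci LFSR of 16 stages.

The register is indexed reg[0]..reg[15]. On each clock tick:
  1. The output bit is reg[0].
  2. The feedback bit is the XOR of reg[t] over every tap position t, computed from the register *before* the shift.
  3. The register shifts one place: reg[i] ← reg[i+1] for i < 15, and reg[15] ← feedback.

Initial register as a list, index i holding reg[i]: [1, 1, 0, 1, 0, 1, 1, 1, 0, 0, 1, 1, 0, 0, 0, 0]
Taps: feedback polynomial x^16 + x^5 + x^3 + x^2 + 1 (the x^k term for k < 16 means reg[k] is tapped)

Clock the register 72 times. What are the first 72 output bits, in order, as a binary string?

110101110011000011010100011011111010101101011001001101111101001010101100

step | reg (before) | out | fb
   0 | 1101011100110000 | 1 | 1
   1 | 1010111001100001 | 1 | 1
   2 | 0101110011000011 | 0 | 0
   3 | 1011100110000110 | 1 | 1
   4 | 0111001100001101 | 0 | 0
   5 | 1110011000011010 | 1 | 1
   6 | 1100110000110101 | 1 | 0
   7 | 1001100001101010 | 1 | 0
   8 | 0011000011010100 | 0 | 0
   9 | 0110000110101000 | 0 | 1
  10 | 1100001101010001 | 1 | 1
  11 | 1000011010100011 | 1 | 0
  12 | 0000110101000110 | 0 | 1
  13 | 0001101010001101 | 0 | 1
  14 | 0011010100011011 | 0 | 1
  15 | 0110101000110111 | 0 | 1
  16 | 1101010001101111 | 1 | 1
  17 | 1010100011011111 | 1 | 0
  18 | 0101000110111110 | 0 | 1
  19 | 1010001101111101 | 1 | 0
  20 | 0100011011111010 | 0 | 1
  21 | 1000110111110101 | 1 | 0
  22 | 0001101111101010 | 0 | 1
  23 | 0011011111010101 | 0 | 1
  24 | 0110111110101011 | 0 | 0
  25 | 1101111101010110 | 1 | 1
  26 | 1011111010101101 | 1 | 0
  27 | 0111110101011010 | 0 | 1
  28 | 1111101010110101 | 1 | 1
  29 | 1111010101101011 | 1 | 0
  30 | 1110101011010110 | 1 | 0
  31 | 1101010110101100 | 1 | 1
  32 | 1010101101011001 | 1 | 0
  33 | 0101011010110010 | 0 | 0
  34 | 1010110101100100 | 1 | 1
  35 | 0101101011001001 | 0 | 1
  36 | 1011010110010011 | 1 | 0
  37 | 0110101100100110 | 0 | 1
  38 | 1101011001001101 | 1 | 1
  39 | 1010110010011011 | 1 | 1
  40 | 0101100100110111 | 0 | 1
  41 | 1011001001101111 | 1 | 1
  42 | 0110010011011111 | 0 | 0
  43 | 1100100110111110 | 1 | 1
  44 | 1001001101111101 | 1 | 0
  45 | 0010011011111010 | 0 | 0
  46 | 0100110111110100 | 0 | 1
  47 | 1001101111101001 | 1 | 0
  48 | 0011011111010010 | 0 | 1
  49 | 0110111110100101 | 0 | 0
  50 | 1101111101001010 | 1 | 1
  51 | 1011111010010101 | 1 | 0
  52 | 0111110100101010 | 0 | 1
  53 | 1111101001010101 | 1 | 1
  54 | 1111010010101011 | 1 | 0
  55 | 1110100101010110 | 1 | 0
  56 | 1101001010101100 | 1 | 0
  57 | 1010010101011000 | 1 | 1
  58 | 0100101010110001 | 0 | 0
  59 | 1001010101100010 | 1 | 1
  60 | 0010101011000101 | 0 | 1
  61 | 0101010110001011 | 0 | 0
  62 | 1010101100010110 | 1 | 0
  63 | 0101011000101100 | 0 | 0
  64 | 1010110001011000 | 1 | 1
  65 | 0101100010110001 | 0 | 1
  66 | 1011000101100011 | 1 | 1
  67 | 0110001011000111 | 0 | 1
  68 | 1100010110001111 | 1 | 0
  69 | 1000101100011110 | 1 | 1
  70 | 0001011000111101 | 0 | 0
  71 | 0010110001111010 | 0 | 0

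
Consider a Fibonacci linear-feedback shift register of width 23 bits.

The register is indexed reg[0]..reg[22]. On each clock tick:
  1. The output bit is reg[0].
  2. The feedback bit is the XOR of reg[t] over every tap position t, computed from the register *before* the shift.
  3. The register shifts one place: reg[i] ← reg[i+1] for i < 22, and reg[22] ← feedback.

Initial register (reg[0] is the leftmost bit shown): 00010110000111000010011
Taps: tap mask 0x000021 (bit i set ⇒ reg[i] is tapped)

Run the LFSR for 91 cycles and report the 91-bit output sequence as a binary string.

k : reg_k → out_k, fb_k
0: 00010110000111000010011 → 0, fb=1
1: 00101100001110000100111 → 0, fb=1
2: 01011000011100001001111 → 0, fb=0
3: 10110000111000010011110 → 1, fb=1
4: 01100001110000100111101 → 0, fb=0
5: 11000011100001001111010 → 1, fb=1
6: 10000111000010011110101 → 1, fb=0
7: 00001110000100111101010 → 0, fb=1
8: 00011100001001111010101 → 0, fb=1
9: 00111000010011110101011 → 0, fb=0
10: 01110000100111101010110 → 0, fb=0
11: 11100001001111010101100 → 1, fb=1
12: 11000010011110101011001 → 1, fb=1
13: 10000100111101010110011 → 1, fb=0
14: 00001001111010101100110 → 0, fb=0
15: 00010011110101011001100 → 0, fb=0
16: 00100111101010110011000 → 0, fb=1
17: 01001111010101100110001 → 0, fb=1
18: 10011110101011001100011 → 1, fb=0
19: 00111101010110011000110 → 0, fb=1
20: 01111010101100110001101 → 0, fb=0
21: 11110101011001100011010 → 1, fb=0
22: 11101010110011000110100 → 1, fb=1
23: 11010101100110001101001 → 1, fb=0
24: 10101011001100011010010 → 1, fb=1
25: 01010110011000110100101 → 0, fb=1
26: 10101100110001101001011 → 1, fb=0
27: 01011001100011010010110 → 0, fb=0
28: 10110011000110100101100 → 1, fb=1
29: 01100110001101001011001 → 0, fb=1
30: 11001100011010010110011 → 1, fb=0
31: 10011000110100101100110 → 1, fb=1
32: 00110001101001011001101 → 0, fb=0
33: 01100011010010110011010 → 0, fb=0
34: 11000110100101100110100 → 1, fb=0
35: 10001101001011001101000 → 1, fb=0
36: 00011010010110011010000 → 0, fb=0
37: 00110100101100110100000 → 0, fb=1
38: 01101001011001101000001 → 0, fb=0
39: 11010010110011010000010 → 1, fb=1
40: 10100101100110100000101 → 1, fb=0
41: 01001011001101000001010 → 0, fb=0
42: 10010110011010000010100 → 1, fb=0
43: 00101100110100000101000 → 0, fb=1
44: 01011001101000001010001 → 0, fb=0
45: 10110011010000010100010 → 1, fb=1
46: 01100110100000101000101 → 0, fb=1
47: 11001101000001010001011 → 1, fb=0
48: 10011010000010100010110 → 1, fb=1
49: 00110100000101000101101 → 0, fb=1
50: 01101000001010001011011 → 0, fb=0
51: 11010000010100010110110 → 1, fb=1
52: 10100000101000101101101 → 1, fb=1
53: 01000001010001011011011 → 0, fb=0
54: 10000010100010110110110 → 1, fb=1
55: 00000101000101101101101 → 0, fb=1
56: 00001010001011011011011 → 0, fb=0
57: 00010100010110110110110 → 0, fb=1
58: 00101000101101101101101 → 0, fb=0
59: 01010001011011011011010 → 0, fb=0
60: 10100010110110110110100 → 1, fb=1
61: 01000101101101101101001 → 0, fb=1
62: 10001011011011011010011 → 1, fb=1
63: 00010110110110110100111 → 0, fb=1
64: 00101101101101101001111 → 0, fb=1
65: 01011011011011010011111 → 0, fb=0
66: 10110110110110100111110 → 1, fb=0
67: 01101101101101001111100 → 0, fb=1
68: 11011011011010011111001 → 1, fb=1
69: 10110110110100111110011 → 1, fb=0
70: 01101101101001111100110 → 0, fb=1
71: 11011011010011111001101 → 1, fb=1
72: 10110110100111110011011 → 1, fb=0
73: 01101101001111100110110 → 0, fb=1
74: 11011010011111001101101 → 1, fb=1
75: 10110100111110011011011 → 1, fb=0
76: 01101001111100110110110 → 0, fb=0
77: 11010011111001101101100 → 1, fb=1
78: 10100111110011011011001 → 1, fb=0
79: 01001111100110110110010 → 0, fb=1
80: 10011111001101101100101 → 1, fb=0
81: 00111110011011011001010 → 0, fb=1
82: 01111100110110110010101 → 0, fb=1
83: 11111001101101100101011 → 1, fb=1
84: 11110011011011001010111 → 1, fb=1
85: 11100110110110010101111 → 1, fb=0
86: 11001101101100101011110 → 1, fb=0
87: 10011011011001010111100 → 1, fb=1
88: 00110110110010101111001 → 0, fb=1
89: 01101101100101011110011 → 0, fb=1
90: 11011011001010111100111 → 1, fb=1

0001011000011100001001111010101100110001101001011001101000001010001011011011011010011111001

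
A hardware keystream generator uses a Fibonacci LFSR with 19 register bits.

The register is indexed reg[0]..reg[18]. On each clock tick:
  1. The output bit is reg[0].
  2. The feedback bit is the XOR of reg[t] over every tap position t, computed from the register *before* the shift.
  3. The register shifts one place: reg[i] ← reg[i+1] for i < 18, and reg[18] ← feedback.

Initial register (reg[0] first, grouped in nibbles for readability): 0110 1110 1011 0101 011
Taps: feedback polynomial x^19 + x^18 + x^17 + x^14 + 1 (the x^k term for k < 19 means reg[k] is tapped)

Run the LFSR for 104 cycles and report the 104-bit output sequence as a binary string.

k : reg_k → out_k, fb_k
0: 0110111010110101011 → 0, fb=0
1: 1101110101101010110 → 1, fb=1
2: 1011101011010101101 → 1, fb=0
3: 0111010110101011010 → 0, fb=0
4: 1110101101010110100 → 1, fb=0
5: 1101011010101101000 → 1, fb=1
6: 1010110101011010001 → 1, fb=1
7: 0101101010110100011 → 0, fb=0
8: 1011010101101000110 → 1, fb=0
9: 0110101011010001100 → 0, fb=0
10: 1101010110100011000 → 1, fb=0
11: 1010101101000110000 → 1, fb=0
12: 0101011010001100000 → 0, fb=0
13: 1010110100011000000 → 1, fb=1
14: 0101101000110000001 → 0, fb=1
15: 1011010001100000011 → 1, fb=1
16: 0110100011000000111 → 0, fb=0
17: 1101000110000001110 → 1, fb=0
18: 1010001100000011100 → 1, fb=0
19: 0100011000000111000 → 0, fb=1
20: 1000110000001110001 → 1, fb=1
21: 0001100000011100011 → 0, fb=0
22: 0011000000111000110 → 0, fb=1
23: 0110000001110001101 → 0, fb=1
24: 1100000011100011011 → 1, fb=0
25: 1000000111000110110 → 1, fb=1
26: 0000001110001101101 → 0, fb=1
27: 0000011100011011011 → 0, fb=1
28: 0000111000110110111 → 0, fb=1
29: 0001110001101101111 → 0, fb=0
30: 0011100011011011110 → 0, fb=0
31: 0111000110110111100 → 0, fb=1
32: 1110001101101111001 → 1, fb=1
33: 1100011011011110011 → 1, fb=0
34: 1000110110111100110 → 1, fb=0
35: 0001101101111001100 → 0, fb=0
36: 0011011011110011000 → 0, fb=1
37: 0110110111100110001 → 0, fb=0
38: 1101101111001100010 → 1, fb=0
39: 1011011110011000100 → 1, fb=1
40: 0110111100110001001 → 0, fb=1
41: 1101111001100010011 → 1, fb=0
42: 1011110011000100110 → 1, fb=0
43: 0111100110001001100 → 0, fb=0
44: 1111001100010011000 → 1, fb=0
45: 1110011000100110000 → 1, fb=0
46: 1100110001001100000 → 1, fb=1
47: 1001100010011000001 → 1, fb=0
48: 0011000100110000010 → 0, fb=1
49: 0110001001100000101 → 0, fb=1
50: 1100010011000001011 → 1, fb=1
51: 1000100110000010111 → 1, fb=0
52: 0001001100000101110 → 0, fb=1
53: 0010011000001011101 → 0, fb=0
54: 0100110000010111010 → 0, fb=0
55: 1001100000101110100 → 1, fb=0
56: 0011000001011101000 → 0, fb=0
57: 0110000010111010000 → 0, fb=1
58: 1100000101110100001 → 1, fb=0
59: 1000001011101000010 → 1, fb=0
60: 0000010111010000100 → 0, fb=0
61: 0000101110100001000 → 0, fb=0
62: 0001011101000010000 → 0, fb=1
63: 0010111010000100001 → 0, fb=1
64: 0101110100001000011 → 0, fb=0
65: 1011101000010000110 → 1, fb=0
66: 0111010000100001100 → 0, fb=0
67: 1110100001000011000 → 1, fb=0
68: 1101000010000110000 → 1, fb=0
69: 1010000100001100000 → 1, fb=1
70: 0100001000011000001 → 0, fb=1
71: 1000010000110000011 → 1, fb=1
72: 0000100001100000111 → 0, fb=0
73: 0001000011000001110 → 0, fb=1
74: 0010000110000011101 → 0, fb=0
75: 0100001100000111010 → 0, fb=0
76: 1000011000001110100 → 1, fb=0
77: 0000110000011101000 → 0, fb=0
78: 0001100000111010000 → 0, fb=1
79: 0011000001110100001 → 0, fb=1
80: 0110000011101000011 → 0, fb=0
81: 1100000111010000110 → 1, fb=0
82: 1000001110100001100 → 1, fb=1
83: 0000011101000011001 → 0, fb=0
84: 0000111010000110010 → 0, fb=0
85: 0001110100001100100 → 0, fb=0
86: 0011101000011001000 → 0, fb=0
87: 0111010000110010000 → 0, fb=1
88: 1110100001100100001 → 1, fb=0
89: 1101000011001000010 → 1, fb=0
90: 1010000110010000100 → 1, fb=1
91: 0100001100100001001 → 0, fb=1
92: 1000011001000010011 → 1, fb=0
93: 0000110010000100110 → 0, fb=1
94: 0001100100001001101 → 0, fb=1
95: 0011001000010011011 → 0, fb=1
96: 0110010000100110111 → 0, fb=1
97: 1100100001001101111 → 1, fb=1
98: 1001000010011011111 → 1, fb=0
99: 0010000100110111110 → 0, fb=0
100: 0100001001101111100 → 0, fb=1
101: 1000010011011111001 → 1, fb=1
102: 0000100110111110011 → 0, fb=1
103: 0001001101111100111 → 0, fb=0

01101110101101010110100011000000111000110110111100110001001100000101110100001000011000001110100001100100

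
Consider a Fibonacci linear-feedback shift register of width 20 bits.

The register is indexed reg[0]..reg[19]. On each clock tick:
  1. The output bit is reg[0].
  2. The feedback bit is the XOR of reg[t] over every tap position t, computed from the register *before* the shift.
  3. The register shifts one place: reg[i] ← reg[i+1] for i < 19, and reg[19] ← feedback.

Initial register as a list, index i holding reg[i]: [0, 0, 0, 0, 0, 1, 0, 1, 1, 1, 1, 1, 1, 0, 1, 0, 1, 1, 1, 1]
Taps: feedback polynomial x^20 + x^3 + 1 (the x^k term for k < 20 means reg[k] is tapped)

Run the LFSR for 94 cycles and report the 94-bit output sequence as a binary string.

0000010111111010111100101010001011010110011110110100011001011010000101110100100010101010110100

step | reg (before) | out | fb
   0 | 00000101111110101111 | 0 | 0
   1 | 00001011111101011110 | 0 | 0
   2 | 00010111111010111100 | 0 | 1
   3 | 00101111110101111001 | 0 | 0
   4 | 01011111101011110010 | 0 | 1
   5 | 10111111010111100101 | 1 | 0
   6 | 01111110101111001010 | 0 | 1
   7 | 11111101011110010101 | 1 | 0
   8 | 11111010111100101010 | 1 | 0
   9 | 11110101111001010100 | 1 | 0
  10 | 11101011110010101000 | 1 | 1
  11 | 11010111100101010001 | 1 | 0
  12 | 10101111001010100010 | 1 | 1
  13 | 01011110010101000101 | 0 | 1
  14 | 10111100101010001011 | 1 | 0
  15 | 01111001010100010110 | 0 | 1
  16 | 11110010101000101101 | 1 | 0
  17 | 11100101010001011010 | 1 | 1
  18 | 11001010100010110101 | 1 | 1
  19 | 10010101000101101011 | 1 | 0
  20 | 00101010001011010110 | 0 | 0
  21 | 01010100010110101100 | 0 | 1
  22 | 10101000101101011001 | 1 | 1
  23 | 01010001011010110011 | 0 | 1
  24 | 10100010110101100111 | 1 | 1
  25 | 01000101101011001111 | 0 | 0
  26 | 10001011010110011110 | 1 | 1
  27 | 00010110101100111101 | 0 | 1
  28 | 00101101011001111011 | 0 | 0
  29 | 01011010110011110110 | 0 | 1
  30 | 10110101100111101101 | 1 | 0
  31 | 01101011001111011010 | 0 | 0
  32 | 11010110011110110100 | 1 | 0
  33 | 10101100111101101000 | 1 | 1
  34 | 01011001111011010001 | 0 | 1
  35 | 10110011110110100011 | 1 | 0
  36 | 01100111101101000110 | 0 | 0
  37 | 11001111011010001100 | 1 | 1
  38 | 10011110110100011001 | 1 | 0
  39 | 00111101101000110010 | 0 | 1
  40 | 01111011010001100101 | 0 | 1
  41 | 11110110100011001011 | 1 | 0
  42 | 11101101000110010110 | 1 | 1
  43 | 11011010001100101101 | 1 | 0
  44 | 10110100011001011010 | 1 | 0
  45 | 01101000110010110100 | 0 | 0
  46 | 11010001100101101000 | 1 | 0
  47 | 10100011001011010000 | 1 | 1
  48 | 01000110010110100001 | 0 | 0
  49 | 10001100101101000010 | 1 | 1
  50 | 00011001011010000101 | 0 | 1
  51 | 00110010110100001011 | 0 | 1
  52 | 01100101101000010111 | 0 | 0
  53 | 11001011010000101110 | 1 | 1
  54 | 10010110100001011101 | 1 | 0
  55 | 00101101000010111010 | 0 | 0
  56 | 01011010000101110100 | 0 | 1
  57 | 10110100001011101001 | 1 | 0
  58 | 01101000010111010010 | 0 | 0
  59 | 11010000101110100100 | 1 | 0
  60 | 10100001011101001000 | 1 | 1
  61 | 01000010111010010001 | 0 | 0
  62 | 10000101110100100010 | 1 | 1
  63 | 00001011101001000101 | 0 | 0
  64 | 00010111010010001010 | 0 | 1
  65 | 00101110100100010101 | 0 | 0
  66 | 01011101001000101010 | 0 | 1
  67 | 10111010010001010101 | 1 | 0
  68 | 01110100100010101010 | 0 | 1
  69 | 11101001000101010101 | 1 | 1
  70 | 11010010001010101011 | 1 | 0
  71 | 10100100010101010110 | 1 | 1
  72 | 01001000101010101101 | 0 | 0
  73 | 10010001010101011010 | 1 | 0
  74 | 00100010101010110100 | 0 | 0
  75 | 01000101010101101000 | 0 | 0
  76 | 10001010101011010000 | 1 | 1
  77 | 00010101010110100001 | 0 | 1
  78 | 00101010101101000011 | 0 | 0
  79 | 01010101011010000110 | 0 | 1
  80 | 10101010110100001101 | 1 | 1
  81 | 01010101101000011011 | 0 | 1
  82 | 10101011010000110111 | 1 | 1
  83 | 01010110100001101111 | 0 | 1
  84 | 10101101000011011111 | 1 | 1
  85 | 01011010000110111111 | 0 | 1
  86 | 10110100001101111111 | 1 | 0
  87 | 01101000011011111110 | 0 | 0
  88 | 11010000110111111100 | 1 | 0
  89 | 10100001101111111000 | 1 | 1
  90 | 01000011011111110001 | 0 | 0
  91 | 10000110111111100010 | 1 | 1
  92 | 00001101111111000101 | 0 | 0
  93 | 00011011111110001010 | 0 | 1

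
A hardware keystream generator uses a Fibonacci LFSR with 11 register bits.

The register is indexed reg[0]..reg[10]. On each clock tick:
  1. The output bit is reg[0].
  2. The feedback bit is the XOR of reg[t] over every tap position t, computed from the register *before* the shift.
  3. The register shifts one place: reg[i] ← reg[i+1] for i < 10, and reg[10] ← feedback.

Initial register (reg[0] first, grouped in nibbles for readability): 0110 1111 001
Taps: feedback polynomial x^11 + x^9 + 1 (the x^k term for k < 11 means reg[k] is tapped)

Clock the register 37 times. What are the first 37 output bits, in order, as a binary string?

0110111100100100110100001011011111101

step | reg (before) | out | fb
   0 | 01101111001 | 0 | 0
   1 | 11011110010 | 1 | 0
   2 | 10111100100 | 1 | 1
   3 | 01111001001 | 0 | 0
   4 | 11110010010 | 1 | 0
   5 | 11100100100 | 1 | 1
   6 | 11001001001 | 1 | 1
   7 | 10010010011 | 1 | 0
   8 | 00100100110 | 0 | 1
   9 | 01001001101 | 0 | 0
  10 | 10010011010 | 1 | 0
  11 | 00100110100 | 0 | 0
  12 | 01001101000 | 0 | 0
  13 | 10011010000 | 1 | 1
  14 | 00110100001 | 0 | 0
  15 | 01101000010 | 0 | 1
  16 | 11010000101 | 1 | 1
  17 | 10100001011 | 1 | 0
  18 | 01000010110 | 0 | 1
  19 | 10000101101 | 1 | 1
  20 | 00001011011 | 0 | 1
  21 | 00010110111 | 0 | 1
  22 | 00101101111 | 0 | 1
  23 | 01011011111 | 0 | 1
  24 | 10110111111 | 1 | 0
  25 | 01101111110 | 0 | 1
  26 | 11011111101 | 1 | 1
  27 | 10111111011 | 1 | 0
  28 | 01111110110 | 0 | 1
  29 | 11111101101 | 1 | 1
  30 | 11111011011 | 1 | 0
  31 | 11110110110 | 1 | 0
  32 | 11101101100 | 1 | 1
  33 | 11011011001 | 1 | 1
  34 | 10110110011 | 1 | 0
  35 | 01101100110 | 0 | 1
  36 | 11011001101 | 1 | 1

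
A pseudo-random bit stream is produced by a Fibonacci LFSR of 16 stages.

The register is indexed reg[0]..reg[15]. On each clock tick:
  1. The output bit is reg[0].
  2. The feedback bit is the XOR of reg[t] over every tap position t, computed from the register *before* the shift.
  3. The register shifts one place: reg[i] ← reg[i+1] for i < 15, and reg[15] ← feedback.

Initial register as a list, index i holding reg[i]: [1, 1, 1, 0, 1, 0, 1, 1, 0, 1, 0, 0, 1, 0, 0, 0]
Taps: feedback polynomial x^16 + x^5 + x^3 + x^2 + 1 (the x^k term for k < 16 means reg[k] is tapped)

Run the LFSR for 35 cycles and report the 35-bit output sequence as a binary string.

11101011010010000111010100100100101

tick  register→output (feedback)
  0  1110101101001000→1 (0)
  1  1101011010010000→1 (1)
  2  1010110100100001→1 (1)
  3  0101101001000011→0 (1)
  4  1011010010000111→1 (0)
  5  0110100100001110→0 (1)
  6  1101001000011101→1 (0)
  7  1010010000111010→1 (1)
  8  0100100001110101→0 (0)
  9  1001000011101010→1 (0)
 10  0010000111010100→0 (1)
 11  0100001110101001→0 (0)
 12  1000011101010010→1 (0)
 13  0000111010100100→0 (1)
 14  0001110101001001→0 (0)
 15  0011101010010010→0 (0)
 16  0111010100100100→0 (1)
 17  1110101001001001→1 (0)
 18  1101010010010010→1 (1)
 19  1010100100100101→1 (0)
 20  0101001001001010→0 (1)
 21  1010010010010101→1 (1)
 22  0100100100101011→0 (0)
 23  1001001001010110→1 (0)
 24  0010010010101100→0 (0)
 25  0100100101011000→0 (0)
 26  1001001010110000→1 (0)
 27  0010010101100000→0 (0)
 28  0100101011000000→0 (0)
 29  1001010110000000→1 (1)
 30  0010101100000001→0 (1)
 31  0101011000000011→0 (0)
 32  1010110000000110→1 (1)
 33  0101100000001101→0 (1)
 34  1011000000011011→1 (1)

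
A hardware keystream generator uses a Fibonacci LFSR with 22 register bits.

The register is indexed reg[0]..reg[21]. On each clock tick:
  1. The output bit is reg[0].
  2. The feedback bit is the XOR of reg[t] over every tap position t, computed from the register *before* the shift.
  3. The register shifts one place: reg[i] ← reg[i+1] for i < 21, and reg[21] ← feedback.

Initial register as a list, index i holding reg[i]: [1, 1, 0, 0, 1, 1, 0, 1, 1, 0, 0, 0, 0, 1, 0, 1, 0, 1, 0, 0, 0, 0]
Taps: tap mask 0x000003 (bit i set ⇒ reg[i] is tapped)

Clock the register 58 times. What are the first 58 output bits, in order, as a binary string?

tick  register→output (feedback)
  0  1100110110000101010000→1 (0)
  1  1001101100001010100000→1 (1)
  2  0011011000010101000001→0 (0)
  3  0110110000101010000010→0 (1)
  4  1101100001010100000101→1 (0)
  5  1011000010101000001010→1 (1)
  6  0110000101010000010101→0 (1)
  7  1100001010100000101011→1 (0)
  8  1000010101000001010110→1 (1)
  9  0000101010000010101101→0 (0)
 10  0001010100000101011010→0 (0)
 11  0010101000001010110100→0 (0)
 12  0101010000010101101000→0 (1)
 13  1010100000101011010001→1 (1)
 14  0101000001010110100011→0 (1)
 15  1010000010101101000111→1 (1)
 16  0100000101011010001111→0 (1)
 17  1000001010110100011111→1 (1)
 18  0000010101101000111111→0 (0)
 19  0000101011010001111110→0 (0)
 20  0001010110100011111100→0 (0)
 21  0010101101000111111000→0 (0)
 22  0101011010001111110000→0 (1)
 23  1010110100011111100001→1 (1)
 24  0101101000111111000011→0 (1)
 25  1011010001111110000111→1 (1)
 26  0110100011111100001111→0 (1)
 27  1101000111111000011111→1 (0)
 28  1010001111110000111110→1 (1)
 29  0100011111100001111101→0 (1)
 30  1000111111000011111011→1 (1)
 31  0001111110000111110111→0 (0)
 32  0011111100001111101110→0 (0)
 33  0111111000011111011100→0 (1)
 34  1111110000111110111001→1 (0)
 35  1111100001111101110010→1 (0)
 36  1111000011111011100100→1 (0)
 37  1110000111110111001000→1 (0)
 38  1100001111101110010000→1 (0)
 39  1000011111011100100000→1 (1)
 40  0000111110111001000001→0 (0)
 41  0001111101110010000010→0 (0)
 42  0011111011100100000100→0 (0)
 43  0111110111001000001000→0 (1)
 44  1111101110010000010001→1 (0)
 45  1111011100100000100010→1 (0)
 46  1110111001000001000100→1 (0)
 47  1101110010000010001000→1 (0)
 48  1011100100000100010000→1 (1)
 49  0111001000001000100001→0 (1)
 50  1110010000010001000011→1 (0)
 51  1100100000100010000110→1 (0)
 52  1001000001000100001100→1 (1)
 53  0010000010001000011001→0 (0)
 54  0100000100010000110010→0 (1)
 55  1000001000100001100101→1 (1)
 56  0000010001000011001011→0 (0)
 57  0000100010000110010110→0 (0)

1100110110000101010000010101101000111111000011111011100100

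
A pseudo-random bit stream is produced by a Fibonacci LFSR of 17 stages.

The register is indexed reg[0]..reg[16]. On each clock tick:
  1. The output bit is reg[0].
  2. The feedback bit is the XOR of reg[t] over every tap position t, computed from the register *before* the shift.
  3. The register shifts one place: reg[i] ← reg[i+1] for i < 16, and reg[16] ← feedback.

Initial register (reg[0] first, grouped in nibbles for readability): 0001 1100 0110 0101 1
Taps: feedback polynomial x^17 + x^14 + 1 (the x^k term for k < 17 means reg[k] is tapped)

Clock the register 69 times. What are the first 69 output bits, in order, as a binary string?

000111000110010110111001000100001100010000001001010010110110100110010

tick  register→output (feedback)
  0  00011100011001011→0 (0)
  1  00111000110010110→0 (1)
  2  01110001100101101→0 (1)
  3  11100011001011011→1 (1)
  4  11000110010110111→1 (0)
  5  10001100101101110→1 (0)
  6  00011001011011100→0 (1)
  7  00110010110111001→0 (0)
  8  01100101101110010→0 (0)
  9  11001011011100100→1 (0)
 10  10010110111001000→1 (1)
 11  00101101110010001→0 (0)
 12  01011011100100010→0 (0)
 13  10110111001000100→1 (0)
 14  01101110010001000→0 (0)
 15  11011100100010000→1 (1)
 16  10111001000100001→1 (1)
 17  01110010001000011→0 (0)
 18  11100100010000110→1 (0)
 19  11001000100001100→1 (0)
 20  10010001000011000→1 (1)
 21  00100010000110001→0 (0)
 22  01000100001100010→0 (0)
 23  10001000011000100→1 (0)
 24  00010000110001000→0 (0)
 25  00100001100010000→0 (0)
 26  01000011000100000→0 (0)
 27  10000110001000000→1 (1)
 28  00001100010000001→0 (0)
 29  00011000100000010→0 (0)
 30  00110001000000100→0 (1)
 31  01100010000001001→0 (0)
 32  11000100000010010→1 (1)
 33  10001000000100101→1 (0)
 34  00010000001001010→0 (0)
 35  00100000010010100→0 (1)
 36  01000000100101001→0 (0)
 37  10000001001010010→1 (1)
 38  00000010010100101→0 (1)
 39  00000100101001011→0 (0)
 40  00001001010010110→0 (1)
 41  00010010100101101→0 (1)
 42  00100101001011011→0 (0)
 43  01001010010110110→0 (1)
 44  10010100101101101→1 (0)
 45  00101001011011010→0 (0)
 46  01010010110110100→0 (1)
 47  10100101101101001→1 (1)
 48  01001011011010011→0 (0)
 49  10010110110100110→1 (0)
 50  00101101101001100→0 (1)
 51  01011011010011001→0 (0)
 52  10110110100110010→1 (1)
 53  01101101001100101→0 (1)
 54  11011010011001011→1 (1)
 55  10110100110010111→1 (0)
 56  01101001100101110→0 (1)
 57  11010011001011101→1 (0)
 58  10100110010111010→1 (1)
 59  01001100101110101→0 (1)
 60  10011001011101011→1 (1)
 61  00110010111010111→0 (1)
 62  01100101110101111→0 (1)
 63  11001011101011111→1 (0)
 64  10010111010111110→1 (0)
 65  00101110101111100→0 (1)
 66  01011101011111001→0 (0)
 67  10111010111110010→1 (1)
 68  01110101111100101→0 (1)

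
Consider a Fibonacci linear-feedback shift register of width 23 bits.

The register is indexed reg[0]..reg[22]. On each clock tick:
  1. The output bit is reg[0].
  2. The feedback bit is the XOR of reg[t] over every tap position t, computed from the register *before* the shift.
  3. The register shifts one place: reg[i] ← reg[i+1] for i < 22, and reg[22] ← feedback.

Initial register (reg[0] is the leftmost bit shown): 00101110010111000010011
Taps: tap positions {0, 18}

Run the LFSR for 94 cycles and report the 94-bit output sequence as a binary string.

0010111001011100001001110110011110000100011011011010001000011000000110111001100011110111100010

k : reg_k → out_k, fb_k
0: 00101110010111000010011 → 0, fb=1
1: 01011100101110000100111 → 0, fb=0
2: 10111001011100001001110 → 1, fb=1
3: 01110010111000010011101 → 0, fb=1
4: 11100101110000100111011 → 1, fb=0
5: 11001011100001001110110 → 1, fb=0
6: 10010111000010011101100 → 1, fb=1
7: 00101110000100111011001 → 0, fb=1
8: 01011100001001110110011 → 0, fb=1
9: 10111000010011101100111 → 1, fb=1
10: 01110000100111011001111 → 0, fb=0
11: 11100001001110110011110 → 1, fb=0
12: 11000010011101100111100 → 1, fb=0
13: 10000100111011001111000 → 1, fb=0
14: 00001001110110011110000 → 0, fb=1
15: 00010011101100111100001 → 0, fb=0
16: 00100111011001111000010 → 0, fb=0
17: 01001110110011110000100 → 0, fb=0
18: 10011101100111100001000 → 1, fb=1
19: 00111011001111000010001 → 0, fb=1
20: 01110110011110000100011 → 0, fb=0
21: 11101100111100001000110 → 1, fb=1
22: 11011001111000010001101 → 1, fb=1
23: 10110011110000100011011 → 1, fb=0
24: 01100111100001000110110 → 0, fb=1
25: 11001111000010001101101 → 1, fb=1
26: 10011110000100011011011 → 1, fb=0
27: 00111100001000110110110 → 0, fb=1
28: 01111000010001101101101 → 0, fb=0
29: 11110000100011011011010 → 1, fb=0
30: 11100001000110110110100 → 1, fb=0
31: 11000010001101101101000 → 1, fb=1
32: 10000100011011011010001 → 1, fb=0
33: 00001000110110110100010 → 0, fb=0
34: 00010001101101101000100 → 0, fb=0
35: 00100011011011010001000 → 0, fb=0
36: 01000110110110100010000 → 0, fb=1
37: 10001101101101000100001 → 1, fb=1
38: 00011011011010001000011 → 0, fb=0
39: 00110110110100010000110 → 0, fb=0
40: 01101101101000100001100 → 0, fb=0
41: 11011011010001000011000 → 1, fb=0
42: 10110110100010000110000 → 1, fb=0
43: 01101101000100001100000 → 0, fb=0
44: 11011010001000011000000 → 1, fb=1
45: 10110100010000110000001 → 1, fb=1
46: 01101000100001100000011 → 0, fb=0
47: 11010001000011000000110 → 1, fb=1
48: 10100010000110000001101 → 1, fb=1
49: 01000100001100000011011 → 0, fb=1
50: 10001000011000000110111 → 1, fb=0
51: 00010000110000001101110 → 0, fb=0
52: 00100001100000011011100 → 0, fb=1
53: 01000011000000110111001 → 0, fb=1
54: 10000110000001101110011 → 1, fb=0
55: 00001100000011011100110 → 0, fb=0
56: 00011000000110111001100 → 0, fb=0
57: 00110000001101110011000 → 0, fb=1
58: 01100000011011100110001 → 0, fb=1
59: 11000000110111001100011 → 1, fb=1
60: 10000001101110011000111 → 1, fb=1
61: 00000011011100110001111 → 0, fb=0
62: 00000110111001100011110 → 0, fb=1
63: 00001101110011000111101 → 0, fb=1
64: 00011011100110001111011 → 0, fb=1
65: 00110111001100011110111 → 0, fb=1
66: 01101110011000111101111 → 0, fb=0
67: 11011100110001111011110 → 1, fb=0
68: 10111001100011110111100 → 1, fb=0
69: 01110011000111101111000 → 0, fb=1
70: 11100110001111011110001 → 1, fb=0
71: 11001100011110111100010 → 1, fb=1
72: 10011000111101111000101 → 1, fb=1
73: 00110001111011110001011 → 0, fb=0
74: 01100011110111100010110 → 0, fb=1
75: 11000111101111000101101 → 1, fb=1
76: 10001111011110001011011 → 1, fb=0
77: 00011110111100010110110 → 0, fb=1
78: 00111101111000101101101 → 0, fb=0
79: 01111011110001011011010 → 0, fb=1
80: 11110111100010110110101 → 1, fb=0
81: 11101111000101101101010 → 1, fb=1
82: 11011110001011011010101 → 1, fb=0
83: 10111100010110110101010 → 1, fb=1
84: 01111000101101101010101 → 0, fb=1
85: 11110001011011010101011 → 1, fb=1
86: 11100010110110101010111 → 1, fb=0
87: 11000101101101010101110 → 1, fb=1
88: 10001011011010101011101 → 1, fb=0
89: 00010110110101010111010 → 0, fb=1
90: 00101101101010101110101 → 0, fb=1
91: 01011011010101011101011 → 0, fb=0
92: 10110110101010111010110 → 1, fb=0
93: 01101101010101110101100 → 0, fb=0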